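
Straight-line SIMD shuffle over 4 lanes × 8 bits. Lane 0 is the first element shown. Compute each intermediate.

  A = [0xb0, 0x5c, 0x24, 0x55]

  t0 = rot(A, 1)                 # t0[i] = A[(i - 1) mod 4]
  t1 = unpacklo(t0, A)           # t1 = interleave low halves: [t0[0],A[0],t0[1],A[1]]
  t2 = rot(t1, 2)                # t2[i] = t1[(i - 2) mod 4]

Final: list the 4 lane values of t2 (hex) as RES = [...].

  t0: 55 b0 5c 24
  t1: 55 b0 b0 5c
  t2: b0 5c 55 b0

RES = [0xb0, 0x5c, 0x55, 0xb0]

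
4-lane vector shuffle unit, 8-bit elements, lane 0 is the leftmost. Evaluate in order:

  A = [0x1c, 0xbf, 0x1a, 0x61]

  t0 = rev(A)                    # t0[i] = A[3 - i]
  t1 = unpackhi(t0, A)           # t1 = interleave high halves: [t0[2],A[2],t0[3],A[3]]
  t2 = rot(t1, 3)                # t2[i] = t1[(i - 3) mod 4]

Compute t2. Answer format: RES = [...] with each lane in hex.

t0 = [0x61, 0x1a, 0xbf, 0x1c]
t1 = [0xbf, 0x1a, 0x1c, 0x61]
t2 = [0x1a, 0x1c, 0x61, 0xbf]

RES = [ 0x1a  0x1c  0x61  0xbf ]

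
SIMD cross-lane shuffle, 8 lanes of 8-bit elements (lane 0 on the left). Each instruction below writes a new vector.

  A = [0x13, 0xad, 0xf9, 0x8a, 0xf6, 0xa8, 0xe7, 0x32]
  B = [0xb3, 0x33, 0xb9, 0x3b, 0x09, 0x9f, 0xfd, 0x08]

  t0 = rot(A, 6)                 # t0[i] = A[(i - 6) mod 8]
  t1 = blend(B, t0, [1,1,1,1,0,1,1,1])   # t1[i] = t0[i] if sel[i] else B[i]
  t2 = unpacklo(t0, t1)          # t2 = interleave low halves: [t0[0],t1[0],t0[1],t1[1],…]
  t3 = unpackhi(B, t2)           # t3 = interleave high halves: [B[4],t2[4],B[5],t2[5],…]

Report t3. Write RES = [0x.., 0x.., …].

RES = [0x09, 0xf6, 0x9f, 0xf6, 0xfd, 0xa8, 0x08, 0xa8]

  t0: f9 8a f6 a8 e7 32 13 ad
  t1: f9 8a f6 a8 09 32 13 ad
  t2: f9 f9 8a 8a f6 f6 a8 a8
  t3: 09 f6 9f f6 fd a8 08 a8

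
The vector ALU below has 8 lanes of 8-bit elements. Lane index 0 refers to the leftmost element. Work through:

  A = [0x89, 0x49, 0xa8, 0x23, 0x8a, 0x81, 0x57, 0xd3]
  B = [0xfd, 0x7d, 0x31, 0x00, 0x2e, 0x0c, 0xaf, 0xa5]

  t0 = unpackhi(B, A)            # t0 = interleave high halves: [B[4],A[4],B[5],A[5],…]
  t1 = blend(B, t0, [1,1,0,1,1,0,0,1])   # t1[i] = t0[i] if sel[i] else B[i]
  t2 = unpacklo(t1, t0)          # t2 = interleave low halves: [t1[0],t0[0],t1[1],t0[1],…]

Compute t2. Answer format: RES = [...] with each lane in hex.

  t0: 2e 8a 0c 81 af 57 a5 d3
  t1: 2e 8a 31 81 af 0c af d3
  t2: 2e 2e 8a 8a 31 0c 81 81

RES = [ 0x2e  0x2e  0x8a  0x8a  0x31  0x0c  0x81  0x81 ]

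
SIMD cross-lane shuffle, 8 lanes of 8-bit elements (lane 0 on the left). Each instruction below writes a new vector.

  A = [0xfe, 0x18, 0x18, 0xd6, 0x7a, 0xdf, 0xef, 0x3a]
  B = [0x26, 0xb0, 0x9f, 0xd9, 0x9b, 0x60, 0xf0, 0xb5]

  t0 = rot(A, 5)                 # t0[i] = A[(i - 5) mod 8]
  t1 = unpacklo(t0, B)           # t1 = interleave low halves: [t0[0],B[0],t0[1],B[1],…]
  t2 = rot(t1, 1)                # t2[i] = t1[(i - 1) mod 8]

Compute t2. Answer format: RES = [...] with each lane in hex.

RES = [ 0xd9  0xd6  0x26  0x7a  0xb0  0xdf  0x9f  0xef ]

t0 = [0xd6, 0x7a, 0xdf, 0xef, 0x3a, 0xfe, 0x18, 0x18]
t1 = [0xd6, 0x26, 0x7a, 0xb0, 0xdf, 0x9f, 0xef, 0xd9]
t2 = [0xd9, 0xd6, 0x26, 0x7a, 0xb0, 0xdf, 0x9f, 0xef]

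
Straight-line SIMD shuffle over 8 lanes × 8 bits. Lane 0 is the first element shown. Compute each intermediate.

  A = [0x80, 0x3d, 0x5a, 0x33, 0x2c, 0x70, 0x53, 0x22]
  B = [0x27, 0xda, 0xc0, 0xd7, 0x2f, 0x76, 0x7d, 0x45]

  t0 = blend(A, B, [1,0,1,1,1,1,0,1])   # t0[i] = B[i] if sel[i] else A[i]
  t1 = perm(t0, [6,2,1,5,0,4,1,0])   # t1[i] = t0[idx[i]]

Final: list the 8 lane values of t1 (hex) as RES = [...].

RES = [0x53, 0xc0, 0x3d, 0x76, 0x27, 0x2f, 0x3d, 0x27]

→ t0 |27|3d|c0|d7|2f|76|53|45|
→ t1 |53|c0|3d|76|27|2f|3d|27|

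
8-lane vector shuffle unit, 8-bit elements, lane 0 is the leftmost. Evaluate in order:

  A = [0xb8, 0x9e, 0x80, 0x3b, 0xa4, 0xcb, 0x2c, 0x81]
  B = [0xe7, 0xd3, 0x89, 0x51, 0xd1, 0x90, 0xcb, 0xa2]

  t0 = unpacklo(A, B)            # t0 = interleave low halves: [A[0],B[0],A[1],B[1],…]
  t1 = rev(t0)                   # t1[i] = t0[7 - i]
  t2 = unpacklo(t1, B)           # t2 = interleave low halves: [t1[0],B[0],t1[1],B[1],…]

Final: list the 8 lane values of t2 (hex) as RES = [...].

RES = [ 0x51  0xe7  0x3b  0xd3  0x89  0x89  0x80  0x51 ]

  t0: b8 e7 9e d3 80 89 3b 51
  t1: 51 3b 89 80 d3 9e e7 b8
  t2: 51 e7 3b d3 89 89 80 51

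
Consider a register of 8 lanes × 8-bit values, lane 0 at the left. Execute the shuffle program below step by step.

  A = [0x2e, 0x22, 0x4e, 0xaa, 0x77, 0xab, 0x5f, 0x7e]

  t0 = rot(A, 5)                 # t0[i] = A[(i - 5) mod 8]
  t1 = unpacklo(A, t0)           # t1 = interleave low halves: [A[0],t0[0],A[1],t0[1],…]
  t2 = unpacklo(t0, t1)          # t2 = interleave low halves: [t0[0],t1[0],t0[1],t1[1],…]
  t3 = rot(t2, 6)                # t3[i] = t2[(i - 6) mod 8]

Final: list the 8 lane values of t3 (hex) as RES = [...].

RES = [ 0x77  0xaa  0xab  0x22  0x5f  0x77  0xaa  0x2e ]

→ t0 |aa|77|ab|5f|7e|2e|22|4e|
→ t1 |2e|aa|22|77|4e|ab|aa|5f|
→ t2 |aa|2e|77|aa|ab|22|5f|77|
→ t3 |77|aa|ab|22|5f|77|aa|2e|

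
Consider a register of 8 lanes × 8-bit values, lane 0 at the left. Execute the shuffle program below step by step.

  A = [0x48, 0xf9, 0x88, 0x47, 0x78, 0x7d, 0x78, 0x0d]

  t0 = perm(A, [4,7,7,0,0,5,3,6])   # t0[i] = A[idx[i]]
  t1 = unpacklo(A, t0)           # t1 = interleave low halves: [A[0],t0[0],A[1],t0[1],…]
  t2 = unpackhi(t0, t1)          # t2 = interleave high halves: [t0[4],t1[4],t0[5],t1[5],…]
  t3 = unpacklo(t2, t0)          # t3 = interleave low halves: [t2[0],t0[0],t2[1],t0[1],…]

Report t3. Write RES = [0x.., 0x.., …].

RES = [ 0x48  0x78  0x88  0x0d  0x7d  0x0d  0x0d  0x48 ]

t0 = [0x78, 0x0d, 0x0d, 0x48, 0x48, 0x7d, 0x47, 0x78]
t1 = [0x48, 0x78, 0xf9, 0x0d, 0x88, 0x0d, 0x47, 0x48]
t2 = [0x48, 0x88, 0x7d, 0x0d, 0x47, 0x47, 0x78, 0x48]
t3 = [0x48, 0x78, 0x88, 0x0d, 0x7d, 0x0d, 0x0d, 0x48]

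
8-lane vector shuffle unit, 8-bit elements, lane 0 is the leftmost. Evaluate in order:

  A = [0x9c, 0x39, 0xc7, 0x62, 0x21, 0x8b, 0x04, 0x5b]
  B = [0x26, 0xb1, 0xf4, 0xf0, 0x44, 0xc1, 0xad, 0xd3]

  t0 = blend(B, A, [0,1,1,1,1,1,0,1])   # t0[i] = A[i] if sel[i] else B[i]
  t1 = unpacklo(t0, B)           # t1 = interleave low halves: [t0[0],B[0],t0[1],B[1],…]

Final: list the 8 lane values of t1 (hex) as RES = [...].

RES = [0x26, 0x26, 0x39, 0xb1, 0xc7, 0xf4, 0x62, 0xf0]

→ t0 |26|39|c7|62|21|8b|ad|5b|
→ t1 |26|26|39|b1|c7|f4|62|f0|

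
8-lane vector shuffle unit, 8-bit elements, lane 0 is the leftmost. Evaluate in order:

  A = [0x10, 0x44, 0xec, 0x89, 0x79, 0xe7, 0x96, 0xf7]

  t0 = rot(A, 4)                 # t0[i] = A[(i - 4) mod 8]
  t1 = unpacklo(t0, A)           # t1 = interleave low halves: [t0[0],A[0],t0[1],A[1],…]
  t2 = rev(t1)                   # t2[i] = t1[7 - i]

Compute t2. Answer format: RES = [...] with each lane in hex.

t0 = [0x79, 0xe7, 0x96, 0xf7, 0x10, 0x44, 0xec, 0x89]
t1 = [0x79, 0x10, 0xe7, 0x44, 0x96, 0xec, 0xf7, 0x89]
t2 = [0x89, 0xf7, 0xec, 0x96, 0x44, 0xe7, 0x10, 0x79]

RES = [0x89, 0xf7, 0xec, 0x96, 0x44, 0xe7, 0x10, 0x79]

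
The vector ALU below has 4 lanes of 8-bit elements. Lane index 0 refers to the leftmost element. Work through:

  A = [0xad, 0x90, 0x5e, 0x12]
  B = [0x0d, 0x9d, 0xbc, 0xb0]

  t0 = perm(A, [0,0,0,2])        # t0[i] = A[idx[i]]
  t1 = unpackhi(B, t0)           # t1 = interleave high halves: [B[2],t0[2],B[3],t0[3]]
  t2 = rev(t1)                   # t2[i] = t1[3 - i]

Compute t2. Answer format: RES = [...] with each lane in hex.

t0 = [0xad, 0xad, 0xad, 0x5e]
t1 = [0xbc, 0xad, 0xb0, 0x5e]
t2 = [0x5e, 0xb0, 0xad, 0xbc]

RES = [0x5e, 0xb0, 0xad, 0xbc]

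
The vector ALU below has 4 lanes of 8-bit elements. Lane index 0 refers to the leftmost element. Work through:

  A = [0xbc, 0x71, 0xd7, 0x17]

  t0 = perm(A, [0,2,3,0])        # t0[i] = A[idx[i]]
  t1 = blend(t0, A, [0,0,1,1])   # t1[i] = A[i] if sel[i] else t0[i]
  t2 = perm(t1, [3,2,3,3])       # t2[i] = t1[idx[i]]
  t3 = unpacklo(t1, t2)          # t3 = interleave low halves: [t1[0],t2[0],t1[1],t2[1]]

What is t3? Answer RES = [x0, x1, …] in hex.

RES = [0xbc, 0x17, 0xd7, 0xd7]

  t0: bc d7 17 bc
  t1: bc d7 d7 17
  t2: 17 d7 17 17
  t3: bc 17 d7 d7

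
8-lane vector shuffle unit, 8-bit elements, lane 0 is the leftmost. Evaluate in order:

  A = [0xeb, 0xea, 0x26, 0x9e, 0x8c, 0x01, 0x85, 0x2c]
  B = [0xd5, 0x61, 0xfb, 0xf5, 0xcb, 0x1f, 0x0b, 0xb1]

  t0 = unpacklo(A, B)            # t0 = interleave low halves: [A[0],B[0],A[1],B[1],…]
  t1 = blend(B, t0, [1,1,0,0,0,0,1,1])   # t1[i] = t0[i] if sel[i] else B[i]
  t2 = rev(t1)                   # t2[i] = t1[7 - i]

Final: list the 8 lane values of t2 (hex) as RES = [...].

RES = [0xf5, 0x9e, 0x1f, 0xcb, 0xf5, 0xfb, 0xd5, 0xeb]

  t0: eb d5 ea 61 26 fb 9e f5
  t1: eb d5 fb f5 cb 1f 9e f5
  t2: f5 9e 1f cb f5 fb d5 eb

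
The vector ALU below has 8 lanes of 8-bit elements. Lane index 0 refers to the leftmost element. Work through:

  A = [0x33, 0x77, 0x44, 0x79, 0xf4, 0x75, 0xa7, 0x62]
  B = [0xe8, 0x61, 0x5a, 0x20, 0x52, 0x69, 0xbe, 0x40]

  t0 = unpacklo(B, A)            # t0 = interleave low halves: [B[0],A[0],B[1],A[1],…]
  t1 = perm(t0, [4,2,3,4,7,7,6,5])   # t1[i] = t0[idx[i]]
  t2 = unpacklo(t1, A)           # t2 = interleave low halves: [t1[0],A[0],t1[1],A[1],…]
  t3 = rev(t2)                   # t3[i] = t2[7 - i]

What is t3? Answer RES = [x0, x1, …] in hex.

RES = [ 0x79  0x5a  0x44  0x77  0x77  0x61  0x33  0x5a ]

  t0: e8 33 61 77 5a 44 20 79
  t1: 5a 61 77 5a 79 79 20 44
  t2: 5a 33 61 77 77 44 5a 79
  t3: 79 5a 44 77 77 61 33 5a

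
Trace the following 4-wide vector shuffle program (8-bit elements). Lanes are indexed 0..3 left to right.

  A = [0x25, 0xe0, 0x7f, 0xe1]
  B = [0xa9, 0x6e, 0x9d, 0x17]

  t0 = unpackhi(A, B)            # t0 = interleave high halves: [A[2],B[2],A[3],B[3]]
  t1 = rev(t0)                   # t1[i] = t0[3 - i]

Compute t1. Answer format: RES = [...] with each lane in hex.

→ t0 |7f|9d|e1|17|
→ t1 |17|e1|9d|7f|

RES = [ 0x17  0xe1  0x9d  0x7f ]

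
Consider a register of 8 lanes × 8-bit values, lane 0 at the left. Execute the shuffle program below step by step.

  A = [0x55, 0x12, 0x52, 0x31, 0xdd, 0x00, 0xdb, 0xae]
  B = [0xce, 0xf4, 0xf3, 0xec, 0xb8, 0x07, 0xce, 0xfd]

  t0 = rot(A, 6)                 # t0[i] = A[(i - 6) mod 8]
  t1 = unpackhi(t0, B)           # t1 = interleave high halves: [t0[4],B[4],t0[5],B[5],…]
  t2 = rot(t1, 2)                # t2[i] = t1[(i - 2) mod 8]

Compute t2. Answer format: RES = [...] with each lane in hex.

RES = [0x12, 0xfd, 0xdb, 0xb8, 0xae, 0x07, 0x55, 0xce]

  t0: 52 31 dd 00 db ae 55 12
  t1: db b8 ae 07 55 ce 12 fd
  t2: 12 fd db b8 ae 07 55 ce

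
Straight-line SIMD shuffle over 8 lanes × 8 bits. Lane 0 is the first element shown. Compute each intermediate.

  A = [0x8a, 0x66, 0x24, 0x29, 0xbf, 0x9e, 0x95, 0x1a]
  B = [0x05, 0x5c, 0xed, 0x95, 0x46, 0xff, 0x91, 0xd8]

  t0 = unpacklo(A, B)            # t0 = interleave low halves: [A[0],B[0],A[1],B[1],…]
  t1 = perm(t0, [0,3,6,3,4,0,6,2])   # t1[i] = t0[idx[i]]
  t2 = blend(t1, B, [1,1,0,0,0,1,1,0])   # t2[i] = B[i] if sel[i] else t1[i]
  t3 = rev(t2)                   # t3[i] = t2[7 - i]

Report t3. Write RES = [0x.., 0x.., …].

→ t0 |8a|05|66|5c|24|ed|29|95|
→ t1 |8a|5c|29|5c|24|8a|29|66|
→ t2 |05|5c|29|5c|24|ff|91|66|
→ t3 |66|91|ff|24|5c|29|5c|05|

RES = [ 0x66  0x91  0xff  0x24  0x5c  0x29  0x5c  0x05 ]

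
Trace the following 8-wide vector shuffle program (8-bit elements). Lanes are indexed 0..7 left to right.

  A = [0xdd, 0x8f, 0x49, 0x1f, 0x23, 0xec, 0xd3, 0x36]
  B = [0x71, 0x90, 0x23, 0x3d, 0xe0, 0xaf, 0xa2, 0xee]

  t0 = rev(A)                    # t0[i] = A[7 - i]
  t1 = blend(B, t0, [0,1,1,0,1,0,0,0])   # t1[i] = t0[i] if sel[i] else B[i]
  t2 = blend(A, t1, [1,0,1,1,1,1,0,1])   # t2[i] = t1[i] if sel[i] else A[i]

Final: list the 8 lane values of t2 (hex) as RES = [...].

RES = [ 0x71  0x8f  0xec  0x3d  0x1f  0xaf  0xd3  0xee ]

t0 = [0x36, 0xd3, 0xec, 0x23, 0x1f, 0x49, 0x8f, 0xdd]
t1 = [0x71, 0xd3, 0xec, 0x3d, 0x1f, 0xaf, 0xa2, 0xee]
t2 = [0x71, 0x8f, 0xec, 0x3d, 0x1f, 0xaf, 0xd3, 0xee]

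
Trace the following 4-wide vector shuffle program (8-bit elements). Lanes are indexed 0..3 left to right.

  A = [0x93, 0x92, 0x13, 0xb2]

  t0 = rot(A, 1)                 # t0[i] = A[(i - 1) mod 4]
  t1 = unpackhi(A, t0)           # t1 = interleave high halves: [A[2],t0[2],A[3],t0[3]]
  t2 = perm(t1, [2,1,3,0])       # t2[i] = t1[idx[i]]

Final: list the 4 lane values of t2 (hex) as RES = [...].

RES = [0xb2, 0x92, 0x13, 0x13]

→ t0 |b2|93|92|13|
→ t1 |13|92|b2|13|
→ t2 |b2|92|13|13|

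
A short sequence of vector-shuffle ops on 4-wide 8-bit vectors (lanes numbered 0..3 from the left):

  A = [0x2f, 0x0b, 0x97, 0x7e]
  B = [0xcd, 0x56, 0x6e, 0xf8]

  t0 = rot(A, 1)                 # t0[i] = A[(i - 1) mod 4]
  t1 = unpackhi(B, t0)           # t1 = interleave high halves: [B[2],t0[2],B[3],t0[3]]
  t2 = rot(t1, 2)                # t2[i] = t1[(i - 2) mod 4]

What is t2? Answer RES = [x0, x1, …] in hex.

RES = [0xf8, 0x97, 0x6e, 0x0b]

t0 = [0x7e, 0x2f, 0x0b, 0x97]
t1 = [0x6e, 0x0b, 0xf8, 0x97]
t2 = [0xf8, 0x97, 0x6e, 0x0b]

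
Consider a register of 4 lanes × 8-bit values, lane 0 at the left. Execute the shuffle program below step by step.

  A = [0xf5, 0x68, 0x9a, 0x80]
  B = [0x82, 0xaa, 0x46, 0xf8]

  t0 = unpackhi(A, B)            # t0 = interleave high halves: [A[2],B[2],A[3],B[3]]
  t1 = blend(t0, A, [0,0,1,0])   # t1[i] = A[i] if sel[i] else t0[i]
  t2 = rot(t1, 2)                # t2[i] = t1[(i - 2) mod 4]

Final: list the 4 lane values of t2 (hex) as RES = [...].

→ t0 |9a|46|80|f8|
→ t1 |9a|46|9a|f8|
→ t2 |9a|f8|9a|46|

RES = [0x9a, 0xf8, 0x9a, 0x46]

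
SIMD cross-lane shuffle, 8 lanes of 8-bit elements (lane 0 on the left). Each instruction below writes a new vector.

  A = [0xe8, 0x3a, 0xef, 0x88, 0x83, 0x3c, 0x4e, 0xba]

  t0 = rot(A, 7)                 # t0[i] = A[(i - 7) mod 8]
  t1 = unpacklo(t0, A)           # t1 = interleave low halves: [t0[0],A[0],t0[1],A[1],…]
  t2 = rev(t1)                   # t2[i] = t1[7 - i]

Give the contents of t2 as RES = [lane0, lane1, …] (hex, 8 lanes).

t0 = [0x3a, 0xef, 0x88, 0x83, 0x3c, 0x4e, 0xba, 0xe8]
t1 = [0x3a, 0xe8, 0xef, 0x3a, 0x88, 0xef, 0x83, 0x88]
t2 = [0x88, 0x83, 0xef, 0x88, 0x3a, 0xef, 0xe8, 0x3a]

RES = [ 0x88  0x83  0xef  0x88  0x3a  0xef  0xe8  0x3a ]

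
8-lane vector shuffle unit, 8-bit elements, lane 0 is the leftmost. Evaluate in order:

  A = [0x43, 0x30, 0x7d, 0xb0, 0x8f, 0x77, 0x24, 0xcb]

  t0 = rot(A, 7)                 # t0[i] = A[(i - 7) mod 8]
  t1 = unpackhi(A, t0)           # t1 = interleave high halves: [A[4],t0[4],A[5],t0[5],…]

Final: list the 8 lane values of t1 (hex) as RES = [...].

  t0: 30 7d b0 8f 77 24 cb 43
  t1: 8f 77 77 24 24 cb cb 43

RES = [ 0x8f  0x77  0x77  0x24  0x24  0xcb  0xcb  0x43 ]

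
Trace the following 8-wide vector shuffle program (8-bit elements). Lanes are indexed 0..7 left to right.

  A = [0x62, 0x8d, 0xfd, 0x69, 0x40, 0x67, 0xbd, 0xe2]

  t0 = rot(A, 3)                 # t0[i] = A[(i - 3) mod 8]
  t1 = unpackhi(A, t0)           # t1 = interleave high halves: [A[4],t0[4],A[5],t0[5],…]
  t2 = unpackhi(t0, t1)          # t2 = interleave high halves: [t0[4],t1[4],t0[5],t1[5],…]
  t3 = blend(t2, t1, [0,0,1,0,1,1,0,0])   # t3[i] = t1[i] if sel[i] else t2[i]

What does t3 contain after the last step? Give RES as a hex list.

RES = [ 0x8d  0xbd  0x67  0x69  0xbd  0x69  0x40  0x40 ]

→ t0 |67|bd|e2|62|8d|fd|69|40|
→ t1 |40|8d|67|fd|bd|69|e2|40|
→ t2 |8d|bd|fd|69|69|e2|40|40|
→ t3 |8d|bd|67|69|bd|69|40|40|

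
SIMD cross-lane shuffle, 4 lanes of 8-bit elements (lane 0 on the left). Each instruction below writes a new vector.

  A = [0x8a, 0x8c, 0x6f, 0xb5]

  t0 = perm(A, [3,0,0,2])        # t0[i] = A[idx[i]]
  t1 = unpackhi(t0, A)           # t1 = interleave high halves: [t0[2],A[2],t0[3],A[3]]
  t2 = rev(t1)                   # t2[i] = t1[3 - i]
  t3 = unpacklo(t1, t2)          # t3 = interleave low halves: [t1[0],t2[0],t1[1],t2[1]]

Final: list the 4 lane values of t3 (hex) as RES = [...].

RES = [ 0x8a  0xb5  0x6f  0x6f ]

t0 = [0xb5, 0x8a, 0x8a, 0x6f]
t1 = [0x8a, 0x6f, 0x6f, 0xb5]
t2 = [0xb5, 0x6f, 0x6f, 0x8a]
t3 = [0x8a, 0xb5, 0x6f, 0x6f]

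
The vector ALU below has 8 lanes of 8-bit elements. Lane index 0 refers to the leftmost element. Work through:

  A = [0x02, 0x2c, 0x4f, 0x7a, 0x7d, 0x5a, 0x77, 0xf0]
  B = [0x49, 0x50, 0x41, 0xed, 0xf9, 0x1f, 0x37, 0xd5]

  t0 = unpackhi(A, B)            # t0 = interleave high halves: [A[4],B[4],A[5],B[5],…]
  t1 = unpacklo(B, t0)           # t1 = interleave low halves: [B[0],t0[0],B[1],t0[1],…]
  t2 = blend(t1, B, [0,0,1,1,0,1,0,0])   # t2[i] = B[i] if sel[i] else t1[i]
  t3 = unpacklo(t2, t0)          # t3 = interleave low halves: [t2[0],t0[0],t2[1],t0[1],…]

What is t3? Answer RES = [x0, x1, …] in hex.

  t0: 7d f9 5a 1f 77 37 f0 d5
  t1: 49 7d 50 f9 41 5a ed 1f
  t2: 49 7d 41 ed 41 1f ed 1f
  t3: 49 7d 7d f9 41 5a ed 1f

RES = [ 0x49  0x7d  0x7d  0xf9  0x41  0x5a  0xed  0x1f ]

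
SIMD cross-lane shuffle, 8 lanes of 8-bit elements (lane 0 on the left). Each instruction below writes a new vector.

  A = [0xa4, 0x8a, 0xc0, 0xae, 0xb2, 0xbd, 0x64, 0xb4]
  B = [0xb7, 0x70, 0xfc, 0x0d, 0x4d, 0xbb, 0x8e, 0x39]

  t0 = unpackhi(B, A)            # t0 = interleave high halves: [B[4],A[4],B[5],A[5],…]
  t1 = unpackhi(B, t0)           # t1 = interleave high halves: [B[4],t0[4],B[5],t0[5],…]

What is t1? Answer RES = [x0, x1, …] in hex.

RES = [0x4d, 0x8e, 0xbb, 0x64, 0x8e, 0x39, 0x39, 0xb4]

t0 = [0x4d, 0xb2, 0xbb, 0xbd, 0x8e, 0x64, 0x39, 0xb4]
t1 = [0x4d, 0x8e, 0xbb, 0x64, 0x8e, 0x39, 0x39, 0xb4]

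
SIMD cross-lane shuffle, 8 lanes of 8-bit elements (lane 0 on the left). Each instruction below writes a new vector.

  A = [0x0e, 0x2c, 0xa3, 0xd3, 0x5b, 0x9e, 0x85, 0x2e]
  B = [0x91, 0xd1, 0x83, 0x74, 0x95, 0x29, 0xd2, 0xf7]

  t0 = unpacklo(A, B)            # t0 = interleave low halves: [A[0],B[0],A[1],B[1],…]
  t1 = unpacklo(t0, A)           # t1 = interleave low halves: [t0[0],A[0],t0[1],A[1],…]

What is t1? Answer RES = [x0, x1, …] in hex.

RES = [0x0e, 0x0e, 0x91, 0x2c, 0x2c, 0xa3, 0xd1, 0xd3]

  t0: 0e 91 2c d1 a3 83 d3 74
  t1: 0e 0e 91 2c 2c a3 d1 d3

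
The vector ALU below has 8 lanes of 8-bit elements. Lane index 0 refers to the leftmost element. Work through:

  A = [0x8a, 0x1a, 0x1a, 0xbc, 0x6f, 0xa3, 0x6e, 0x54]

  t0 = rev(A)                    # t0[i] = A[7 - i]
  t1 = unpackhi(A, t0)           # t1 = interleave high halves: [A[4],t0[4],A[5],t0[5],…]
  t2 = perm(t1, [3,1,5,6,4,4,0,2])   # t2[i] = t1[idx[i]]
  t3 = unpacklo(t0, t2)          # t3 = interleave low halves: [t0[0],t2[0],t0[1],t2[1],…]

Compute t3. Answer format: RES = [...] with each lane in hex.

t0 = [0x54, 0x6e, 0xa3, 0x6f, 0xbc, 0x1a, 0x1a, 0x8a]
t1 = [0x6f, 0xbc, 0xa3, 0x1a, 0x6e, 0x1a, 0x54, 0x8a]
t2 = [0x1a, 0xbc, 0x1a, 0x54, 0x6e, 0x6e, 0x6f, 0xa3]
t3 = [0x54, 0x1a, 0x6e, 0xbc, 0xa3, 0x1a, 0x6f, 0x54]

RES = [ 0x54  0x1a  0x6e  0xbc  0xa3  0x1a  0x6f  0x54 ]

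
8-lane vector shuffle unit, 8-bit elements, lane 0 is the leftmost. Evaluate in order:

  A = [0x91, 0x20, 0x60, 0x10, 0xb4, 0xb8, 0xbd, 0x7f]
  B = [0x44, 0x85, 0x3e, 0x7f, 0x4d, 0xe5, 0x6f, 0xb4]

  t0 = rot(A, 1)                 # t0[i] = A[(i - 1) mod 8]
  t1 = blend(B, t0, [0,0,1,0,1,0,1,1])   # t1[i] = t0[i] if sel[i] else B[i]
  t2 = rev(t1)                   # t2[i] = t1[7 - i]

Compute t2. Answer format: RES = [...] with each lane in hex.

  t0: 7f 91 20 60 10 b4 b8 bd
  t1: 44 85 20 7f 10 e5 b8 bd
  t2: bd b8 e5 10 7f 20 85 44

RES = [0xbd, 0xb8, 0xe5, 0x10, 0x7f, 0x20, 0x85, 0x44]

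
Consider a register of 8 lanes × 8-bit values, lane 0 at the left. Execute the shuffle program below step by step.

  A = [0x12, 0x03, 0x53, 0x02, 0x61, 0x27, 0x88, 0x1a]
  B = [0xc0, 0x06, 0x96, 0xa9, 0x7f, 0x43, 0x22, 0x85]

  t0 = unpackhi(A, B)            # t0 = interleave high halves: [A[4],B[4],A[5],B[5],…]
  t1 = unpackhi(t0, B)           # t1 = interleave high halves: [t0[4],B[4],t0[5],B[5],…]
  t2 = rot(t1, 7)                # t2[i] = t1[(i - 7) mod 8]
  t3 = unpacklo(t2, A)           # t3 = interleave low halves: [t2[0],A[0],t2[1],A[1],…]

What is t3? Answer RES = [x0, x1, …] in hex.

  t0: 61 7f 27 43 88 22 1a 85
  t1: 88 7f 22 43 1a 22 85 85
  t2: 7f 22 43 1a 22 85 85 88
  t3: 7f 12 22 03 43 53 1a 02

RES = [0x7f, 0x12, 0x22, 0x03, 0x43, 0x53, 0x1a, 0x02]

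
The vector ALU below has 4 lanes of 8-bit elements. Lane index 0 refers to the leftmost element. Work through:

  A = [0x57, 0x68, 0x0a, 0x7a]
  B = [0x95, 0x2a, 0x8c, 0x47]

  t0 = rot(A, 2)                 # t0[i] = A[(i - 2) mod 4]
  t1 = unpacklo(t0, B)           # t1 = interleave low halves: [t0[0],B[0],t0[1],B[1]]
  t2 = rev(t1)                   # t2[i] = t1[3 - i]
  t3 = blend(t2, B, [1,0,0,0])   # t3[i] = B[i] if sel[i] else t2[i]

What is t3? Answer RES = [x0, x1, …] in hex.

RES = [ 0x95  0x7a  0x95  0x0a ]

→ t0 |0a|7a|57|68|
→ t1 |0a|95|7a|2a|
→ t2 |2a|7a|95|0a|
→ t3 |95|7a|95|0a|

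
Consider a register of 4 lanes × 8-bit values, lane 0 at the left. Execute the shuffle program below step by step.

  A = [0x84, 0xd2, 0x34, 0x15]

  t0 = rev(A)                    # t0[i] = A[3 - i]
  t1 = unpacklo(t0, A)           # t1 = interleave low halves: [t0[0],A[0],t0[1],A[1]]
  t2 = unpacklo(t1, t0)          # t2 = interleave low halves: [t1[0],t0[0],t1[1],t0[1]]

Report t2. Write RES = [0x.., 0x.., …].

RES = [ 0x15  0x15  0x84  0x34 ]

  t0: 15 34 d2 84
  t1: 15 84 34 d2
  t2: 15 15 84 34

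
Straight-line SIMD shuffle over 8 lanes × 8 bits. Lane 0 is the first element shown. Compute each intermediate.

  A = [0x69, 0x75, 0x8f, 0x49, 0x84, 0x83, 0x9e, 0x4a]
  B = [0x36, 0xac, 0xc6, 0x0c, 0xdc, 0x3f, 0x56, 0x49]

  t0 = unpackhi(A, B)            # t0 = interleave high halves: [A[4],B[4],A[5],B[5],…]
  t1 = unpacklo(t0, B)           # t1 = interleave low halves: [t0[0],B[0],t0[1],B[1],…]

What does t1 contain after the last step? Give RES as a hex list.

t0 = [0x84, 0xdc, 0x83, 0x3f, 0x9e, 0x56, 0x4a, 0x49]
t1 = [0x84, 0x36, 0xdc, 0xac, 0x83, 0xc6, 0x3f, 0x0c]

RES = [ 0x84  0x36  0xdc  0xac  0x83  0xc6  0x3f  0x0c ]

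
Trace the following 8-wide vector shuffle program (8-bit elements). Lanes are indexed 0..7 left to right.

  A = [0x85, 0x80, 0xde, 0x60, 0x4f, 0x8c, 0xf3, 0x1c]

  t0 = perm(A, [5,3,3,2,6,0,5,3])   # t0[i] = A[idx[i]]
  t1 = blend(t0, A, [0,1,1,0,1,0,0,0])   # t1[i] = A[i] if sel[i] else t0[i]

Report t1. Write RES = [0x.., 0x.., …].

RES = [ 0x8c  0x80  0xde  0xde  0x4f  0x85  0x8c  0x60 ]

  t0: 8c 60 60 de f3 85 8c 60
  t1: 8c 80 de de 4f 85 8c 60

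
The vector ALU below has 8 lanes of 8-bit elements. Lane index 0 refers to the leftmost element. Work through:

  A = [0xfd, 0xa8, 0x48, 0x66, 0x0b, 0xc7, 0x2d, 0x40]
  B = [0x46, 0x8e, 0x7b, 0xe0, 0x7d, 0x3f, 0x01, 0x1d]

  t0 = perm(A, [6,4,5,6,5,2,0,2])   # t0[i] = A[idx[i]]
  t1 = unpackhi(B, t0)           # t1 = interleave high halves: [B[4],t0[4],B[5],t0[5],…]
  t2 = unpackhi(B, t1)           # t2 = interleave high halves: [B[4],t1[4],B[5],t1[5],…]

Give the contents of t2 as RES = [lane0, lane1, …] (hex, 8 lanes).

RES = [ 0x7d  0x01  0x3f  0xfd  0x01  0x1d  0x1d  0x48 ]

→ t0 |2d|0b|c7|2d|c7|48|fd|48|
→ t1 |7d|c7|3f|48|01|fd|1d|48|
→ t2 |7d|01|3f|fd|01|1d|1d|48|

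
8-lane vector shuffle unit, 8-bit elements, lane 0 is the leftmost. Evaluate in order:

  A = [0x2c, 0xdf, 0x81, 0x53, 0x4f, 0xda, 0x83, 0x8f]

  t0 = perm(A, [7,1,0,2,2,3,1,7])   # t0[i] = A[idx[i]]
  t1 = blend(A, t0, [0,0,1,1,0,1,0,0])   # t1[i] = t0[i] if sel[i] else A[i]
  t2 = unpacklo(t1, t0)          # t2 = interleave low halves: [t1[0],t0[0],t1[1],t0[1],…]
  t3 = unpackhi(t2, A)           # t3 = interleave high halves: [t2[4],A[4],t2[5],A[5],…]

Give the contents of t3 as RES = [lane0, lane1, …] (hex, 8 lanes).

RES = [ 0x2c  0x4f  0x2c  0xda  0x81  0x83  0x81  0x8f ]

  t0: 8f df 2c 81 81 53 df 8f
  t1: 2c df 2c 81 4f 53 83 8f
  t2: 2c 8f df df 2c 2c 81 81
  t3: 2c 4f 2c da 81 83 81 8f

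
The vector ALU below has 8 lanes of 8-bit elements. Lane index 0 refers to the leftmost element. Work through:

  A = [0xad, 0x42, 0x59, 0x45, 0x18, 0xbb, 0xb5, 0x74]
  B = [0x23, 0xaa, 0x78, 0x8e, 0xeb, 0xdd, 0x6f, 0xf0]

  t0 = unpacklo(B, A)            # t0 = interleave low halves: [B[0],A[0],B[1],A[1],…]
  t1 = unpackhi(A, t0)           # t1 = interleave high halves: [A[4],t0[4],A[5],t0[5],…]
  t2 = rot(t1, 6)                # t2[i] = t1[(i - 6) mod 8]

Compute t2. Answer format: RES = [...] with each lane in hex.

RES = [0xbb, 0x59, 0xb5, 0x8e, 0x74, 0x45, 0x18, 0x78]

t0 = [0x23, 0xad, 0xaa, 0x42, 0x78, 0x59, 0x8e, 0x45]
t1 = [0x18, 0x78, 0xbb, 0x59, 0xb5, 0x8e, 0x74, 0x45]
t2 = [0xbb, 0x59, 0xb5, 0x8e, 0x74, 0x45, 0x18, 0x78]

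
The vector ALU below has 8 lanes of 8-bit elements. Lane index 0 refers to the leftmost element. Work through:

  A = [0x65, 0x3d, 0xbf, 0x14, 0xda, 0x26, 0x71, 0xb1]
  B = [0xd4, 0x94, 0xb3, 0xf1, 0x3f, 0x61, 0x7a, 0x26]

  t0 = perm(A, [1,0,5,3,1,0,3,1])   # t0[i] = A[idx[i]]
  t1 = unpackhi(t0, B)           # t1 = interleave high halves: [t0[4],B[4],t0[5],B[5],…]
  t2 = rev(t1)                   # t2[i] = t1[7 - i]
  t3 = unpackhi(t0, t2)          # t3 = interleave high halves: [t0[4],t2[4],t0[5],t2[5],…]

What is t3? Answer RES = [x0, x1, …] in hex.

t0 = [0x3d, 0x65, 0x26, 0x14, 0x3d, 0x65, 0x14, 0x3d]
t1 = [0x3d, 0x3f, 0x65, 0x61, 0x14, 0x7a, 0x3d, 0x26]
t2 = [0x26, 0x3d, 0x7a, 0x14, 0x61, 0x65, 0x3f, 0x3d]
t3 = [0x3d, 0x61, 0x65, 0x65, 0x14, 0x3f, 0x3d, 0x3d]

RES = [0x3d, 0x61, 0x65, 0x65, 0x14, 0x3f, 0x3d, 0x3d]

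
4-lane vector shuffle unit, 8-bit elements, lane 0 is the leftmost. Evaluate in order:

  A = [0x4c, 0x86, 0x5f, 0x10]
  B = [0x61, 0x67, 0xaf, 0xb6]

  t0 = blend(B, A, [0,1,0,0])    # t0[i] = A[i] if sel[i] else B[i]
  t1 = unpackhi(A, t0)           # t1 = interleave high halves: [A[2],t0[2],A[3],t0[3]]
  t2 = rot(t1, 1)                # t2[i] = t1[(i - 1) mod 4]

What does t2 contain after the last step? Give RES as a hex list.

RES = [ 0xb6  0x5f  0xaf  0x10 ]

t0 = [0x61, 0x86, 0xaf, 0xb6]
t1 = [0x5f, 0xaf, 0x10, 0xb6]
t2 = [0xb6, 0x5f, 0xaf, 0x10]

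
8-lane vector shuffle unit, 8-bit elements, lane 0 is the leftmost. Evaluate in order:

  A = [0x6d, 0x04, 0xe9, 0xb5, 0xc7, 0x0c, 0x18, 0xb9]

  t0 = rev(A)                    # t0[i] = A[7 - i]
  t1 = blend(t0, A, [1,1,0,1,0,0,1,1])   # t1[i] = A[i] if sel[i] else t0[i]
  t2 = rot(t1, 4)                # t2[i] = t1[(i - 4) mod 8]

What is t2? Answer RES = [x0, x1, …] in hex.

  t0: b9 18 0c c7 b5 e9 04 6d
  t1: 6d 04 0c b5 b5 e9 18 b9
  t2: b5 e9 18 b9 6d 04 0c b5

RES = [0xb5, 0xe9, 0x18, 0xb9, 0x6d, 0x04, 0x0c, 0xb5]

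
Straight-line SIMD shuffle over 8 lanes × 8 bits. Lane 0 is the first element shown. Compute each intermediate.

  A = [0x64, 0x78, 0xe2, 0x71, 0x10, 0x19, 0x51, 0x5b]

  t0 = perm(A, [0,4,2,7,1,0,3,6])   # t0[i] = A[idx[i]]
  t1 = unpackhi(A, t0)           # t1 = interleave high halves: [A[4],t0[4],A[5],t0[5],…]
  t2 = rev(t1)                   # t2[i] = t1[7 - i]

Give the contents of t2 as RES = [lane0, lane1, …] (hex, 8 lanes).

RES = [0x51, 0x5b, 0x71, 0x51, 0x64, 0x19, 0x78, 0x10]

→ t0 |64|10|e2|5b|78|64|71|51|
→ t1 |10|78|19|64|51|71|5b|51|
→ t2 |51|5b|71|51|64|19|78|10|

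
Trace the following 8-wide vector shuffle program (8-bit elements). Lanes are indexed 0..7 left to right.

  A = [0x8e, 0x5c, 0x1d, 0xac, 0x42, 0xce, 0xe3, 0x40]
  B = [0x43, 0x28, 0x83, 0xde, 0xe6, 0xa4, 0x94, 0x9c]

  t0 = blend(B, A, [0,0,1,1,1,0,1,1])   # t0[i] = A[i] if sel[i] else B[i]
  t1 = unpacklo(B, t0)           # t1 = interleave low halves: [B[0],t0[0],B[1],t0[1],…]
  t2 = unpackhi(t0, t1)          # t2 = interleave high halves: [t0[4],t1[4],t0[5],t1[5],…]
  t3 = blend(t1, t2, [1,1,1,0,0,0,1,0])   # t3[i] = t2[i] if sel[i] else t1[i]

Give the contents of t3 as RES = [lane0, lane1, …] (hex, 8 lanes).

t0 = [0x43, 0x28, 0x1d, 0xac, 0x42, 0xa4, 0xe3, 0x40]
t1 = [0x43, 0x43, 0x28, 0x28, 0x83, 0x1d, 0xde, 0xac]
t2 = [0x42, 0x83, 0xa4, 0x1d, 0xe3, 0xde, 0x40, 0xac]
t3 = [0x42, 0x83, 0xa4, 0x28, 0x83, 0x1d, 0x40, 0xac]

RES = [ 0x42  0x83  0xa4  0x28  0x83  0x1d  0x40  0xac ]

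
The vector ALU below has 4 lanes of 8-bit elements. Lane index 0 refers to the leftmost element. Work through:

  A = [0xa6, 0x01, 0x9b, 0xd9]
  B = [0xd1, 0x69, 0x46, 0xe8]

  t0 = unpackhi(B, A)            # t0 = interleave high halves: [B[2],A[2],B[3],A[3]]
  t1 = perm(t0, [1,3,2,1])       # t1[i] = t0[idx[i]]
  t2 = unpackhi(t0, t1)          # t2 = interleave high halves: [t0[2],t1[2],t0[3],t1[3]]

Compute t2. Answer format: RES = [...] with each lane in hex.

RES = [0xe8, 0xe8, 0xd9, 0x9b]

t0 = [0x46, 0x9b, 0xe8, 0xd9]
t1 = [0x9b, 0xd9, 0xe8, 0x9b]
t2 = [0xe8, 0xe8, 0xd9, 0x9b]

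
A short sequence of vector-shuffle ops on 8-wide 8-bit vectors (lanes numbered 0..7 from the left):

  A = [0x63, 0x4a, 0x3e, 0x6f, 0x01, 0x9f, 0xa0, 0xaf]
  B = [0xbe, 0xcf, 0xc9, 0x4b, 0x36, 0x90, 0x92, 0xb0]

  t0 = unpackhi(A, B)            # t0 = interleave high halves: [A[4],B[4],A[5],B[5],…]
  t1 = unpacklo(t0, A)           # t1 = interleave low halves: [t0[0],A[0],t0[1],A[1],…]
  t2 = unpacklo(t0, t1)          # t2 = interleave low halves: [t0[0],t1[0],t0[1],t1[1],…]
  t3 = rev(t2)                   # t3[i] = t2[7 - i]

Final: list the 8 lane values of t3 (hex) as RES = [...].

RES = [0x4a, 0x90, 0x36, 0x9f, 0x63, 0x36, 0x01, 0x01]

  t0: 01 36 9f 90 a0 92 af b0
  t1: 01 63 36 4a 9f 3e 90 6f
  t2: 01 01 36 63 9f 36 90 4a
  t3: 4a 90 36 9f 63 36 01 01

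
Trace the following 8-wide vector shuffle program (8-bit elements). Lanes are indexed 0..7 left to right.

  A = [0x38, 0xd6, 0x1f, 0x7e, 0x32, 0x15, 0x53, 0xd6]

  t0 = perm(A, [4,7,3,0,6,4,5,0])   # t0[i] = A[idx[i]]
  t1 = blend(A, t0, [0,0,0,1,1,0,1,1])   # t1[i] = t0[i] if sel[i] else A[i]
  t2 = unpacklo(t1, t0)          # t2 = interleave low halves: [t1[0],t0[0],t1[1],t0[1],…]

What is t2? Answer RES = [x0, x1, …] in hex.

RES = [ 0x38  0x32  0xd6  0xd6  0x1f  0x7e  0x38  0x38 ]

  t0: 32 d6 7e 38 53 32 15 38
  t1: 38 d6 1f 38 53 15 15 38
  t2: 38 32 d6 d6 1f 7e 38 38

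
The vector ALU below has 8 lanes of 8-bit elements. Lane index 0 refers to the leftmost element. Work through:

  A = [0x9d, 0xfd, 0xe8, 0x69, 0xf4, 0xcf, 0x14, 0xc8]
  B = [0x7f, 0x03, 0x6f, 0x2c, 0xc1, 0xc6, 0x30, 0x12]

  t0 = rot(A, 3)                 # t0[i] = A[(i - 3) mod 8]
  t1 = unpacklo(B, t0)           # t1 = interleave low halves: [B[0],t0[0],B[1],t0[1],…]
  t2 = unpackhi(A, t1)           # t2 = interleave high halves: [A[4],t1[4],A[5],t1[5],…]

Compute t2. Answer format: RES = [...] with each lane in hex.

RES = [ 0xf4  0x6f  0xcf  0xc8  0x14  0x2c  0xc8  0x9d ]

→ t0 |cf|14|c8|9d|fd|e8|69|f4|
→ t1 |7f|cf|03|14|6f|c8|2c|9d|
→ t2 |f4|6f|cf|c8|14|2c|c8|9d|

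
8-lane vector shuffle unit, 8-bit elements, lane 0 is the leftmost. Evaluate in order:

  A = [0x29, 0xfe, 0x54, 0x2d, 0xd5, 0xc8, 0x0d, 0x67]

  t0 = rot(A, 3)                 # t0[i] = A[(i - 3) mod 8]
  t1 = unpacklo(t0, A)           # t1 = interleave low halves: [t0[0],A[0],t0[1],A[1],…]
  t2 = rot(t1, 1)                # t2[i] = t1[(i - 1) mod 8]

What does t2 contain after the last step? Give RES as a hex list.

  t0: c8 0d 67 29 fe 54 2d d5
  t1: c8 29 0d fe 67 54 29 2d
  t2: 2d c8 29 0d fe 67 54 29

RES = [ 0x2d  0xc8  0x29  0x0d  0xfe  0x67  0x54  0x29 ]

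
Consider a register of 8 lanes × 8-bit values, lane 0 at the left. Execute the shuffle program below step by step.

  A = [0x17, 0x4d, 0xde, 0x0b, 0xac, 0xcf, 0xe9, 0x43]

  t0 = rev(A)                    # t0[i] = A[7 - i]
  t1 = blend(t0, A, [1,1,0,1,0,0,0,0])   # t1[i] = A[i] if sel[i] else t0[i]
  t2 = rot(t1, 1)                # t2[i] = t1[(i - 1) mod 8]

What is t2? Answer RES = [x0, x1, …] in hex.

RES = [0x17, 0x17, 0x4d, 0xcf, 0x0b, 0x0b, 0xde, 0x4d]

→ t0 |43|e9|cf|ac|0b|de|4d|17|
→ t1 |17|4d|cf|0b|0b|de|4d|17|
→ t2 |17|17|4d|cf|0b|0b|de|4d|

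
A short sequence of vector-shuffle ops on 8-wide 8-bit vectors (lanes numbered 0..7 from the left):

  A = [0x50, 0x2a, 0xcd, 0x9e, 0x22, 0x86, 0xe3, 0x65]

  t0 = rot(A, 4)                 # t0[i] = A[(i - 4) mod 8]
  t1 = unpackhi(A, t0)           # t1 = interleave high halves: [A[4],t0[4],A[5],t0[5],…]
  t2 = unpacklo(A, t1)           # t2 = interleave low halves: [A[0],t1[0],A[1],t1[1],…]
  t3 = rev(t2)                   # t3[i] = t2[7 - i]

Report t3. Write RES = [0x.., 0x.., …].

  t0: 22 86 e3 65 50 2a cd 9e
  t1: 22 50 86 2a e3 cd 65 9e
  t2: 50 22 2a 50 cd 86 9e 2a
  t3: 2a 9e 86 cd 50 2a 22 50

RES = [ 0x2a  0x9e  0x86  0xcd  0x50  0x2a  0x22  0x50 ]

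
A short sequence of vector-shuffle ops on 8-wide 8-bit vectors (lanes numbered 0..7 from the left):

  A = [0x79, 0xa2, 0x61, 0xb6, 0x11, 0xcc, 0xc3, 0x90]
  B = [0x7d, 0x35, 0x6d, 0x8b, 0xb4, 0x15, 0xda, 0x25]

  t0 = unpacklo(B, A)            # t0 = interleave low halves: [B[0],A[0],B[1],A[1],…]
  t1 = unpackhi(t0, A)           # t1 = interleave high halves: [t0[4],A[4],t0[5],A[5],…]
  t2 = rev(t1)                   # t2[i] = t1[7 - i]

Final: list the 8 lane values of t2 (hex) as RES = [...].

  t0: 7d 79 35 a2 6d 61 8b b6
  t1: 6d 11 61 cc 8b c3 b6 90
  t2: 90 b6 c3 8b cc 61 11 6d

RES = [0x90, 0xb6, 0xc3, 0x8b, 0xcc, 0x61, 0x11, 0x6d]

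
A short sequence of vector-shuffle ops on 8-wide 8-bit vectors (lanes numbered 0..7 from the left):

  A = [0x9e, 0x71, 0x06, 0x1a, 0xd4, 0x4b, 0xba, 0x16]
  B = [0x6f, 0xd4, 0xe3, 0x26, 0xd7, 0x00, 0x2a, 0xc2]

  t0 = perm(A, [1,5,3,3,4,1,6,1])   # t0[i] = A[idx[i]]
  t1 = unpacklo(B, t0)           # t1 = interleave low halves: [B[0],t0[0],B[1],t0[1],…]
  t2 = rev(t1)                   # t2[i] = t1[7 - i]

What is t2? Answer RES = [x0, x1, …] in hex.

t0 = [0x71, 0x4b, 0x1a, 0x1a, 0xd4, 0x71, 0xba, 0x71]
t1 = [0x6f, 0x71, 0xd4, 0x4b, 0xe3, 0x1a, 0x26, 0x1a]
t2 = [0x1a, 0x26, 0x1a, 0xe3, 0x4b, 0xd4, 0x71, 0x6f]

RES = [ 0x1a  0x26  0x1a  0xe3  0x4b  0xd4  0x71  0x6f ]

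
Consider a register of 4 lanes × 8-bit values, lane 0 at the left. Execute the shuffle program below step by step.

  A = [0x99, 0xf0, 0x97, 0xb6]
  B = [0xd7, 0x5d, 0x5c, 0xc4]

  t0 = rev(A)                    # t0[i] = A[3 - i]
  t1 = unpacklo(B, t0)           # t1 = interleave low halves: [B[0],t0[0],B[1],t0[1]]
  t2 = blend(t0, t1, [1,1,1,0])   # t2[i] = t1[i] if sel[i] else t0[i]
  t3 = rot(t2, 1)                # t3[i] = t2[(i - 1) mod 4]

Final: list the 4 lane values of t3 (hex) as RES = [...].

RES = [0x99, 0xd7, 0xb6, 0x5d]

  t0: b6 97 f0 99
  t1: d7 b6 5d 97
  t2: d7 b6 5d 99
  t3: 99 d7 b6 5d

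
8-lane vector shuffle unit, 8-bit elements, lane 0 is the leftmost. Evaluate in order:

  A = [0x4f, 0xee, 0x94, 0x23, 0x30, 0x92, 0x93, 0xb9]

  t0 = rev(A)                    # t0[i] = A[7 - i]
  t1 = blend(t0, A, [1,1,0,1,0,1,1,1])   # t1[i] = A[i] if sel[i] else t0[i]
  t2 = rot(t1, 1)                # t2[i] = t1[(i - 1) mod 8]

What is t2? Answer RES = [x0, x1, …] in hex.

  t0: b9 93 92 30 23 94 ee 4f
  t1: 4f ee 92 23 23 92 93 b9
  t2: b9 4f ee 92 23 23 92 93

RES = [ 0xb9  0x4f  0xee  0x92  0x23  0x23  0x92  0x93 ]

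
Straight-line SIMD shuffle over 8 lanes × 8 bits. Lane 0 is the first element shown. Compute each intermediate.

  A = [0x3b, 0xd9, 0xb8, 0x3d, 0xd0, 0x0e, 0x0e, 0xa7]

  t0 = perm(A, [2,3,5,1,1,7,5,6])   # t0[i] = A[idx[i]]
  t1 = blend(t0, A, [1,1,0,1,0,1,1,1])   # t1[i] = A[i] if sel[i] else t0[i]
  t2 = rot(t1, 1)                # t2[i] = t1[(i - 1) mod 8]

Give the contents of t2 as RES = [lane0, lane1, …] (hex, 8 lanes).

  t0: b8 3d 0e d9 d9 a7 0e 0e
  t1: 3b d9 0e 3d d9 0e 0e a7
  t2: a7 3b d9 0e 3d d9 0e 0e

RES = [ 0xa7  0x3b  0xd9  0x0e  0x3d  0xd9  0x0e  0x0e ]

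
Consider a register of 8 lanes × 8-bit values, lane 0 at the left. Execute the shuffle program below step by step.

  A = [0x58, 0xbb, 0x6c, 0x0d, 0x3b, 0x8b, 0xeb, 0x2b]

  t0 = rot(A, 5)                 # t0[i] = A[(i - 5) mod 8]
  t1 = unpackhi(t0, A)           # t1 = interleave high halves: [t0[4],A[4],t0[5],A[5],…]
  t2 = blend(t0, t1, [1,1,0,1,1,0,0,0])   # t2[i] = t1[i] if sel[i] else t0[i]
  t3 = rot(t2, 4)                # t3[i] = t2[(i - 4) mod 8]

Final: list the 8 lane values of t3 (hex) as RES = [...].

t0 = [0x0d, 0x3b, 0x8b, 0xeb, 0x2b, 0x58, 0xbb, 0x6c]
t1 = [0x2b, 0x3b, 0x58, 0x8b, 0xbb, 0xeb, 0x6c, 0x2b]
t2 = [0x2b, 0x3b, 0x8b, 0x8b, 0xbb, 0x58, 0xbb, 0x6c]
t3 = [0xbb, 0x58, 0xbb, 0x6c, 0x2b, 0x3b, 0x8b, 0x8b]

RES = [ 0xbb  0x58  0xbb  0x6c  0x2b  0x3b  0x8b  0x8b ]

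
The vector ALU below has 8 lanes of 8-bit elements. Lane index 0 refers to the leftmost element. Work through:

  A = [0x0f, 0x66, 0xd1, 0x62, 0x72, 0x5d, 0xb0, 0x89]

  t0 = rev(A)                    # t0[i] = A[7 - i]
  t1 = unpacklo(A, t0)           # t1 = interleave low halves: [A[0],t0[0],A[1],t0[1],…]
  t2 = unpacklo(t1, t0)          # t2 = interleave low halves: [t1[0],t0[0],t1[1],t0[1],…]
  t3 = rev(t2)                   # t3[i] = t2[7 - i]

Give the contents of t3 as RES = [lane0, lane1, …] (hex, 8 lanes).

RES = [0x72, 0xb0, 0x5d, 0x66, 0xb0, 0x89, 0x89, 0x0f]

  t0: 89 b0 5d 72 62 d1 66 0f
  t1: 0f 89 66 b0 d1 5d 62 72
  t2: 0f 89 89 b0 66 5d b0 72
  t3: 72 b0 5d 66 b0 89 89 0f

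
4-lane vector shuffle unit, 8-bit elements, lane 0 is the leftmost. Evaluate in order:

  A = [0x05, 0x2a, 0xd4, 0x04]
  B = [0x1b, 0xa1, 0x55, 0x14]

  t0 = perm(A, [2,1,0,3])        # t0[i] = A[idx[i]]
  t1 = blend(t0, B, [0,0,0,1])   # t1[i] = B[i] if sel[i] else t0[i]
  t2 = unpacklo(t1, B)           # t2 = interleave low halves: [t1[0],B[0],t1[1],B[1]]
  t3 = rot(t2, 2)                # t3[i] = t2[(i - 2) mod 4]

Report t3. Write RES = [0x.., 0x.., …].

t0 = [0xd4, 0x2a, 0x05, 0x04]
t1 = [0xd4, 0x2a, 0x05, 0x14]
t2 = [0xd4, 0x1b, 0x2a, 0xa1]
t3 = [0x2a, 0xa1, 0xd4, 0x1b]

RES = [0x2a, 0xa1, 0xd4, 0x1b]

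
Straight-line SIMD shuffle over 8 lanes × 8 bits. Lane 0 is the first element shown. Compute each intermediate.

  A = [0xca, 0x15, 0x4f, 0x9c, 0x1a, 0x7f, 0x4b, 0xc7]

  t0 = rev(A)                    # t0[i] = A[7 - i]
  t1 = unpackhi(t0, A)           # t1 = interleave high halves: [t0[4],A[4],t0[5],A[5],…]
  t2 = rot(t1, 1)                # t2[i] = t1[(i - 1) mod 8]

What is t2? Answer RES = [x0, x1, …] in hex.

RES = [ 0xc7  0x9c  0x1a  0x4f  0x7f  0x15  0x4b  0xca ]

  t0: c7 4b 7f 1a 9c 4f 15 ca
  t1: 9c 1a 4f 7f 15 4b ca c7
  t2: c7 9c 1a 4f 7f 15 4b ca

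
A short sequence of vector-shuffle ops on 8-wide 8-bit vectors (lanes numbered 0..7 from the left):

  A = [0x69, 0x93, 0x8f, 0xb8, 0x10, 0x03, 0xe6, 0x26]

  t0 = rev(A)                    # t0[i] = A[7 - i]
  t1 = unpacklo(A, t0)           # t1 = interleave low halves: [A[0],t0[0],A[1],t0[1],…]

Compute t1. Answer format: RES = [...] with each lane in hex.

  t0: 26 e6 03 10 b8 8f 93 69
  t1: 69 26 93 e6 8f 03 b8 10

RES = [0x69, 0x26, 0x93, 0xe6, 0x8f, 0x03, 0xb8, 0x10]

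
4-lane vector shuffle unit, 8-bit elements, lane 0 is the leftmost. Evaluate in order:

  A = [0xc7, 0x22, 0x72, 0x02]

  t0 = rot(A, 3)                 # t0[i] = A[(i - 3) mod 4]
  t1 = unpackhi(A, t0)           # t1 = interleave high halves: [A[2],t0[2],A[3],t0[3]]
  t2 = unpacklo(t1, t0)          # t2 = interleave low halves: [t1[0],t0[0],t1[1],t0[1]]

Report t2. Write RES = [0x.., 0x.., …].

→ t0 |22|72|02|c7|
→ t1 |72|02|02|c7|
→ t2 |72|22|02|72|

RES = [0x72, 0x22, 0x02, 0x72]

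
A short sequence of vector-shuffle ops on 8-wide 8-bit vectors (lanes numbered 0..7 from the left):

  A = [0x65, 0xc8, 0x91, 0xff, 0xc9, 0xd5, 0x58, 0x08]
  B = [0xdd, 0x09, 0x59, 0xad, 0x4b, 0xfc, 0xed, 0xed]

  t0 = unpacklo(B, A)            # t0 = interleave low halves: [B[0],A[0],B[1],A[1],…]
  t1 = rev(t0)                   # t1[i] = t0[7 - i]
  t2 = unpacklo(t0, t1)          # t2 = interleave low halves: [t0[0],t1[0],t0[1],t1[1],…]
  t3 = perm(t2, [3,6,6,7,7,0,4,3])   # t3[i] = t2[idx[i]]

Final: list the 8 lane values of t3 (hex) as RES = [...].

RES = [ 0xad  0xc8  0xc8  0x59  0x59  0xdd  0x09  0xad ]

t0 = [0xdd, 0x65, 0x09, 0xc8, 0x59, 0x91, 0xad, 0xff]
t1 = [0xff, 0xad, 0x91, 0x59, 0xc8, 0x09, 0x65, 0xdd]
t2 = [0xdd, 0xff, 0x65, 0xad, 0x09, 0x91, 0xc8, 0x59]
t3 = [0xad, 0xc8, 0xc8, 0x59, 0x59, 0xdd, 0x09, 0xad]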